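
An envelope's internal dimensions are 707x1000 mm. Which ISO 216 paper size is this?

Aspect ratio 1000/707 ≈ 1.414 — close to the ISO √2 ≈ 1.414.
In the B-series (B0 = 1000 × 1414 mm): B1 = 707 × 1000 mm.

B1 (707 × 1000 mm)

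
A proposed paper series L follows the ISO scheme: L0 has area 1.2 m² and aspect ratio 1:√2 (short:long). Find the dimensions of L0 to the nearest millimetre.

Let the short side be w mm. Then w · w√2 = 1.2 m² = 1,200,000 mm².
w² = 1,200,000/√2, so w ≈ 921.2 mm; long side = w√2 ≈ 1302.7 mm.

921 × 1303 mm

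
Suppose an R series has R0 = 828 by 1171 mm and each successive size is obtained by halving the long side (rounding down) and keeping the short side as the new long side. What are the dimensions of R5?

146 × 207 mm

R1: ⌊1171/2⌋ × 828 = 585 × 828 mm
R2: ⌊828/2⌋ × 585 = 414 × 585 mm
R3: ⌊585/2⌋ × 414 = 292 × 414 mm
R4: ⌊414/2⌋ × 292 = 207 × 292 mm
R5: ⌊292/2⌋ × 207 = 146 × 207 mm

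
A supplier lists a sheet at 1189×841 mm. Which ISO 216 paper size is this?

A0 (841 × 1189 mm)

Aspect ratio 1189/841 ≈ 1.414 — close to the ISO √2 ≈ 1.414.
In the A-series (A0 area = 1 m²): A0 = 841 × 1189 mm.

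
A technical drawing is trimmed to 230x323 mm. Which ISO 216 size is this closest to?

C4 (229 × 324 mm)

Aspect ratio 323/230 ≈ 1.404 — close to the ISO √2 ≈ 1.414.
In the C-series (envelope sizes, between A and B): C4 = 229 × 324 mm.
Off by 2 mm total — nearest standard size.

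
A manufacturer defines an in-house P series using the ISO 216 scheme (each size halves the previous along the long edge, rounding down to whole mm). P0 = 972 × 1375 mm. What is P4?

P1 = 687 × 972 mm (from P0 by 1 halving).
P2: ⌊972/2⌋ × 687 = 486 × 687 mm
P3: ⌊687/2⌋ × 486 = 343 × 486 mm
P4: ⌊486/2⌋ × 343 = 243 × 343 mm

243 × 343 mm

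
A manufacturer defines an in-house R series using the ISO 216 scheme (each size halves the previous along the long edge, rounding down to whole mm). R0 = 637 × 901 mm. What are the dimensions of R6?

79 × 112 mm

R1: ⌊901/2⌋ × 637 = 450 × 637 mm
R2: ⌊637/2⌋ × 450 = 318 × 450 mm
R3: ⌊450/2⌋ × 318 = 225 × 318 mm
R4: ⌊318/2⌋ × 225 = 159 × 225 mm
R5: ⌊225/2⌋ × 159 = 112 × 159 mm
R6: ⌊159/2⌋ × 112 = 79 × 112 mm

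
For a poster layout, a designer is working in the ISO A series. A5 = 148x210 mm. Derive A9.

A6: ⌊210/2⌋ × 148 = 105 × 148 mm
A7: ⌊148/2⌋ × 105 = 74 × 105 mm
A8: ⌊105/2⌋ × 74 = 52 × 74 mm
A9: ⌊74/2⌋ × 52 = 37 × 52 mm

37 × 52 mm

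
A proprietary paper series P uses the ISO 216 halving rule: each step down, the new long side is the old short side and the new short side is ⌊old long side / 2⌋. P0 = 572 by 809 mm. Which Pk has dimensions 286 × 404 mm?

P0: 572 × 809 mm
P1: 404 × 572 mm
P2: 286 × 404 mm
P3: 202 × 286 mm
→ matches P2.

P2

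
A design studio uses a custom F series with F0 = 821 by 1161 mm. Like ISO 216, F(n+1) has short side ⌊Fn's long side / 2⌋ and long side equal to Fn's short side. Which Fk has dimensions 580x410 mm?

F2

F0: 821 × 1161 mm
F1: 580 × 821 mm
F2: 410 × 580 mm
F3: 290 × 410 mm
→ matches F2.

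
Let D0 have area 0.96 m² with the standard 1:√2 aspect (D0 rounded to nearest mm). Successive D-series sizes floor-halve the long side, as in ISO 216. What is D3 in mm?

291 × 412 mm

Let D0's short side be w mm. w · w√2 = 0.96 m² = 960,000 mm², so w ≈ 823.9 mm and w√2 ≈ 1165.2 mm → D0 = 824 × 1165 mm.
D1: ⌊1165/2⌋ × 824 = 582 × 824 mm
D2: ⌊824/2⌋ × 582 = 412 × 582 mm
D3: ⌊582/2⌋ × 412 = 291 × 412 mm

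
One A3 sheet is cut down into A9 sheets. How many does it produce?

64

Each ISO step halves the sheet: 1 × A3 → 2 × A4 → 4 × A5 → 8 × A6 → …
From A3 to A9 is 6 halving steps: 2^6 = 64.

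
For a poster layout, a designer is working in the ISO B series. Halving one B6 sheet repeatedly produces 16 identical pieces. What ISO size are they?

B10

16 = 2^4, so 4 halving steps.
B6 → B7 → … → B10 after 4 steps.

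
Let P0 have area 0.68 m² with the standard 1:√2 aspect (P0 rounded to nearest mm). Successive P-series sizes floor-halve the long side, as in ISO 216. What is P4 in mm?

173 × 245 mm

Let P0's short side be w mm. w · w√2 = 0.68 m² = 680,000 mm², so w ≈ 693.4 mm and w√2 ≈ 980.6 mm → P0 = 693 × 981 mm.
P1: ⌊981/2⌋ × 693 = 490 × 693 mm
P2: ⌊693/2⌋ × 490 = 346 × 490 mm
P3: ⌊490/2⌋ × 346 = 245 × 346 mm
P4: ⌊346/2⌋ × 245 = 173 × 245 mm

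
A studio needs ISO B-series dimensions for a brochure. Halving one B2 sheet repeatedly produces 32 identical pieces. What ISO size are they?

B7

32 = 2^5, so 5 halving steps.
B2 → B3 → … → B7 after 5 steps.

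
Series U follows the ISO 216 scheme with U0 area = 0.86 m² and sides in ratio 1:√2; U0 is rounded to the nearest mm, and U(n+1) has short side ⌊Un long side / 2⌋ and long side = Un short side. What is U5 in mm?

137 × 195 mm

Let U0's short side be w mm. w · w√2 = 0.86 m² = 860,000 mm², so w ≈ 779.8 mm and w√2 ≈ 1102.8 mm → U0 = 780 × 1103 mm.
U1: ⌊1103/2⌋ × 780 = 551 × 780 mm
U2: ⌊780/2⌋ × 551 = 390 × 551 mm
U3: ⌊551/2⌋ × 390 = 275 × 390 mm
U4: ⌊390/2⌋ × 275 = 195 × 275 mm
U5: ⌊275/2⌋ × 195 = 137 × 195 mm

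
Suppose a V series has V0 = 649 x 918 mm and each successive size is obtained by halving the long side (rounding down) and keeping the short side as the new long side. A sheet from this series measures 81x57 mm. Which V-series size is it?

V7

V0: 649 × 918 mm
V1: 459 × 649 mm
V2: 324 × 459 mm
V3: 229 × 324 mm
V4: 162 × 229 mm
V5: 114 × 162 mm
V6: 81 × 114 mm
V7: 57 × 81 mm
V8: 40 × 57 mm
→ matches V7.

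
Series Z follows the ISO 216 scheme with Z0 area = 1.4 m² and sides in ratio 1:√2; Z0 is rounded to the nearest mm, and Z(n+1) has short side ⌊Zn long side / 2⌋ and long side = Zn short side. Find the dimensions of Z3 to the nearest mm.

Let Z0's short side be w mm. w · w√2 = 1.4 m² = 1,400,000 mm², so w ≈ 995.0 mm and w√2 ≈ 1407.1 mm → Z0 = 995 × 1407 mm.
Z1: ⌊1407/2⌋ × 995 = 703 × 995 mm
Z2: ⌊995/2⌋ × 703 = 497 × 703 mm
Z3: ⌊703/2⌋ × 497 = 351 × 497 mm

351 × 497 mm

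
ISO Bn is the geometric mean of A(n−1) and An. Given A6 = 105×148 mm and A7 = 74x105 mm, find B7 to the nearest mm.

88 × 125 mm

Short side: √(105 · 74) = √7770 ≈ 88.1 → 88 mm
Long side: √(148 · 105) = √15540 ≈ 124.7 → 125 mm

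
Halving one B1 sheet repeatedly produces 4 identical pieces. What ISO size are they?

4 = 2^2, so 2 halving steps.
B1 → B2 → … → B3 after 2 steps.

B3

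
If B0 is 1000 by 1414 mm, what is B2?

500 × 707 mm

B1: ⌊1414/2⌋ × 1000 = 707 × 1000 mm
B2: ⌊1000/2⌋ × 707 = 500 × 707 mm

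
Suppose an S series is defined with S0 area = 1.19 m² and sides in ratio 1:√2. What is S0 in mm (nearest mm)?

Let the short side be w mm. Then w · w√2 = 1.19 m² = 1,190,000 mm².
w² = 1,190,000/√2, so w ≈ 917.3 mm; long side = w√2 ≈ 1297.3 mm.

917 × 1297 mm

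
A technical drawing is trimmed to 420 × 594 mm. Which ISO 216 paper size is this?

A2 (420 × 594 mm)

Aspect ratio 594/420 ≈ 1.414 — close to the ISO √2 ≈ 1.414.
In the A-series (A0 area = 1 m²): A2 = 420 × 594 mm.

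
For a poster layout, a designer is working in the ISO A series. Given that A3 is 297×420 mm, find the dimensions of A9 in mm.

37 × 52 mm

A4: ⌊420/2⌋ × 297 = 210 × 297 mm
A5: ⌊297/2⌋ × 210 = 148 × 210 mm
A6: ⌊210/2⌋ × 148 = 105 × 148 mm
A7: ⌊148/2⌋ × 105 = 74 × 105 mm
A8: ⌊105/2⌋ × 74 = 52 × 74 mm
A9: ⌊74/2⌋ × 52 = 37 × 52 mm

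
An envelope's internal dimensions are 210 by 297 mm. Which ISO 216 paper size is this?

Aspect ratio 297/210 ≈ 1.414 — close to the ISO √2 ≈ 1.414.
In the A-series (A0 area = 1 m²): A4 = 210 × 297 mm.

A4 (210 × 297 mm)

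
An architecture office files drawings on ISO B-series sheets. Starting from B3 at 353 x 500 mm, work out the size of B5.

B4: ⌊500/2⌋ × 353 = 250 × 353 mm
B5: ⌊353/2⌋ × 250 = 176 × 250 mm

176 × 250 mm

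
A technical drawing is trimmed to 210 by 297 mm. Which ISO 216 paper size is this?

A4 (210 × 297 mm)

Aspect ratio 297/210 ≈ 1.414 — close to the ISO √2 ≈ 1.414.
In the A-series (A0 area = 1 m²): A4 = 210 × 297 mm.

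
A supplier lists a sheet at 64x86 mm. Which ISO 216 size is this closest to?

B8 (62 × 88 mm)

Aspect ratio 86/64 ≈ 1.344 (ISO target is √2 ≈ 1.414).
In the B-series (B0 = 1000 × 1414 mm): B8 = 62 × 88 mm.
Off by 4 mm total — nearest standard size.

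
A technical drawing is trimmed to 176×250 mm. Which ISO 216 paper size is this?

B5 (176 × 250 mm)

Aspect ratio 250/176 ≈ 1.420 — close to the ISO √2 ≈ 1.414.
In the B-series (B0 = 1000 × 1414 mm): B5 = 176 × 250 mm.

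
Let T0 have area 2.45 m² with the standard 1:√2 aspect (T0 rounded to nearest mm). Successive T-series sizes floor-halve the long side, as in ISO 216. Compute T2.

Let T0's short side be w mm. w · w√2 = 2.45 m² = 2,450,000 mm², so w ≈ 1316.2 mm and w√2 ≈ 1861.4 mm → T0 = 1316 × 1861 mm.
T1: ⌊1861/2⌋ × 1316 = 930 × 1316 mm
T2: ⌊1316/2⌋ × 930 = 658 × 930 mm

658 × 930 mm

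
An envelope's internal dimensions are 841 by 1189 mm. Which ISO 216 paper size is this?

A0 (841 × 1189 mm)

Aspect ratio 1189/841 ≈ 1.414 — close to the ISO √2 ≈ 1.414.
In the A-series (A0 area = 1 m²): A0 = 841 × 1189 mm.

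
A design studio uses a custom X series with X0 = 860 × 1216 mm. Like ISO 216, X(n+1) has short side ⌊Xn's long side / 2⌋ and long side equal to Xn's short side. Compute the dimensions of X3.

304 × 430 mm

X1: ⌊1216/2⌋ × 860 = 608 × 860 mm
X2: ⌊860/2⌋ × 608 = 430 × 608 mm
X3: ⌊608/2⌋ × 430 = 304 × 430 mm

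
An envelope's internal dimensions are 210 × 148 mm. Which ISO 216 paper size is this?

Aspect ratio 210/148 ≈ 1.419 — close to the ISO √2 ≈ 1.414.
In the A-series (A0 area = 1 m²): A5 = 148 × 210 mm.

A5 (148 × 210 mm)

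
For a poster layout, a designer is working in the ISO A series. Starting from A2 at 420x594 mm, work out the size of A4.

210 × 297 mm

A3: ⌊594/2⌋ × 420 = 297 × 420 mm
A4: ⌊420/2⌋ × 297 = 210 × 297 mm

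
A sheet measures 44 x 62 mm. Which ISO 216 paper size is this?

Aspect ratio 62/44 ≈ 1.409 — close to the ISO √2 ≈ 1.414.
In the B-series (B0 = 1000 × 1414 mm): B9 = 44 × 62 mm.

B9 (44 × 62 mm)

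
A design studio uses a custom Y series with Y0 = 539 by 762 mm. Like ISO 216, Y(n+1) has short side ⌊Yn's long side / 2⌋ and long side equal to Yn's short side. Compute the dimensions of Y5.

95 × 134 mm

Y1: ⌊762/2⌋ × 539 = 381 × 539 mm
Y2: ⌊539/2⌋ × 381 = 269 × 381 mm
Y3: ⌊381/2⌋ × 269 = 190 × 269 mm
Y4: ⌊269/2⌋ × 190 = 134 × 190 mm
Y5: ⌊190/2⌋ × 134 = 95 × 134 mm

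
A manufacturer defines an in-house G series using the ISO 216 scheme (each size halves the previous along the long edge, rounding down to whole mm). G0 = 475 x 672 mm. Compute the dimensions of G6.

59 × 84 mm

G1: ⌊672/2⌋ × 475 = 336 × 475 mm
G2: ⌊475/2⌋ × 336 = 237 × 336 mm
G3: ⌊336/2⌋ × 237 = 168 × 237 mm
G4: ⌊237/2⌋ × 168 = 118 × 168 mm
G5: ⌊168/2⌋ × 118 = 84 × 118 mm
G6: ⌊118/2⌋ × 84 = 59 × 84 mm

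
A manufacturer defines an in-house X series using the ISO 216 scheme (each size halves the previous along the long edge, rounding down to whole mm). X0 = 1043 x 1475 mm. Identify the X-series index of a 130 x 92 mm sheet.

X7

X0: 1043 × 1475 mm
X1: 737 × 1043 mm
X2: 521 × 737 mm
X3: 368 × 521 mm
X4: 260 × 368 mm
X5: 184 × 260 mm
X6: 130 × 184 mm
X7: 92 × 130 mm
X8: 65 × 92 mm
→ matches X7.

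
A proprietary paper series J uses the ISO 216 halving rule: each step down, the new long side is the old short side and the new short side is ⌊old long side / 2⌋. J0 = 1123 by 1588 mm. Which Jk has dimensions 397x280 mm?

J0: 1123 × 1588 mm
J1: 794 × 1123 mm
J2: 561 × 794 mm
J3: 397 × 561 mm
J4: 280 × 397 mm
J5: 198 × 280 mm
→ matches J4.

J4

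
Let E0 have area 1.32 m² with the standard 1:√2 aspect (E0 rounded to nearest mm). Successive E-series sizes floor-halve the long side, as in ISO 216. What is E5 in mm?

Let E0's short side be w mm. w · w√2 = 1.32 m² = 1,320,000 mm², so w ≈ 966.1 mm and w√2 ≈ 1366.3 mm → E0 = 966 × 1366 mm.
E1: ⌊1366/2⌋ × 966 = 683 × 966 mm
E2: ⌊966/2⌋ × 683 = 483 × 683 mm
E3: ⌊683/2⌋ × 483 = 341 × 483 mm
E4: ⌊483/2⌋ × 341 = 241 × 341 mm
E5: ⌊341/2⌋ × 241 = 170 × 241 mm

170 × 241 mm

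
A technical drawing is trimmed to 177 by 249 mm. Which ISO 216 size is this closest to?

Aspect ratio 249/177 ≈ 1.407 — close to the ISO √2 ≈ 1.414.
In the B-series (B0 = 1000 × 1414 mm): B5 = 176 × 250 mm.
Off by 2 mm total — nearest standard size.

B5 (176 × 250 mm)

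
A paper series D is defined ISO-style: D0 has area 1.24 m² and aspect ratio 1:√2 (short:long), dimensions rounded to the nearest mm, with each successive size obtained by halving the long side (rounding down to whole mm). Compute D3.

331 × 468 mm

Let D0's short side be w mm. w · w√2 = 1.24 m² = 1,240,000 mm², so w ≈ 936.4 mm and w√2 ≈ 1324.2 mm → D0 = 936 × 1324 mm.
D1: ⌊1324/2⌋ × 936 = 662 × 936 mm
D2: ⌊936/2⌋ × 662 = 468 × 662 mm
D3: ⌊662/2⌋ × 468 = 331 × 468 mm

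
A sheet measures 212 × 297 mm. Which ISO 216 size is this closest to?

A4 (210 × 297 mm)

Aspect ratio 297/212 ≈ 1.401 — close to the ISO √2 ≈ 1.414.
In the A-series (A0 area = 1 m²): A4 = 210 × 297 mm.
Off by 2 mm total — nearest standard size.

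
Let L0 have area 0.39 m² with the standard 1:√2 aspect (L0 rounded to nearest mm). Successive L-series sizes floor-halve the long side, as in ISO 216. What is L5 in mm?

Let L0's short side be w mm. w · w√2 = 0.39 m² = 390,000 mm², so w ≈ 525.1 mm and w√2 ≈ 742.7 mm → L0 = 525 × 743 mm.
L1: ⌊743/2⌋ × 525 = 371 × 525 mm
L2: ⌊525/2⌋ × 371 = 262 × 371 mm
L3: ⌊371/2⌋ × 262 = 185 × 262 mm
L4: ⌊262/2⌋ × 185 = 131 × 185 mm
L5: ⌊185/2⌋ × 131 = 92 × 131 mm

92 × 131 mm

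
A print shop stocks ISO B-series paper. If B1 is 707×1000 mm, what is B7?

B2: ⌊1000/2⌋ × 707 = 500 × 707 mm
B3: ⌊707/2⌋ × 500 = 353 × 500 mm
B4: ⌊500/2⌋ × 353 = 250 × 353 mm
B5: ⌊353/2⌋ × 250 = 176 × 250 mm
B6: ⌊250/2⌋ × 176 = 125 × 176 mm
B7: ⌊176/2⌋ × 125 = 88 × 125 mm

88 × 125 mm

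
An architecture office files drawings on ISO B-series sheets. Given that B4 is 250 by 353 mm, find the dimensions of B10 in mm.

31 × 44 mm

B5: ⌊353/2⌋ × 250 = 176 × 250 mm
B6: ⌊250/2⌋ × 176 = 125 × 176 mm
B7: ⌊176/2⌋ × 125 = 88 × 125 mm
B8: ⌊125/2⌋ × 88 = 62 × 88 mm
B9: ⌊88/2⌋ × 62 = 44 × 62 mm
B10: ⌊62/2⌋ × 44 = 31 × 44 mm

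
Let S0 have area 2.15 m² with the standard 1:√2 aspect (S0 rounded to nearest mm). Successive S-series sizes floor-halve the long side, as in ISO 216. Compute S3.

Let S0's short side be w mm. w · w√2 = 2.15 m² = 2,150,000 mm², so w ≈ 1233.0 mm and w√2 ≈ 1743.7 mm → S0 = 1233 × 1744 mm.
S1: ⌊1744/2⌋ × 1233 = 872 × 1233 mm
S2: ⌊1233/2⌋ × 872 = 616 × 872 mm
S3: ⌊872/2⌋ × 616 = 436 × 616 mm

436 × 616 mm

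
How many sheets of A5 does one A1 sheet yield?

Each ISO step halves the sheet: 1 × A1 → 2 × A2 → 4 × A3 → 8 × A4 → …
From A1 to A5 is 4 halving steps: 2^4 = 16.

16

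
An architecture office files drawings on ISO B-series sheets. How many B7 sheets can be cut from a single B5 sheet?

Each ISO step halves the sheet: 1 × B5 → 2 × B6 → 4 × B7
From B5 to B7 is 2 halving steps: 2^2 = 4.

4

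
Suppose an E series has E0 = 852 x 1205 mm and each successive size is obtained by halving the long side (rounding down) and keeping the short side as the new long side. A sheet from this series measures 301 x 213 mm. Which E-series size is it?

E0: 852 × 1205 mm
E1: 602 × 852 mm
E2: 426 × 602 mm
E3: 301 × 426 mm
E4: 213 × 301 mm
E5: 150 × 213 mm
→ matches E4.

E4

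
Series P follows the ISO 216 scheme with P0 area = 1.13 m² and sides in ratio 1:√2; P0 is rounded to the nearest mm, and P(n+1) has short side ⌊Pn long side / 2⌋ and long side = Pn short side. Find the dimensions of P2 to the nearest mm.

Let P0's short side be w mm. w · w√2 = 1.13 m² = 1,130,000 mm², so w ≈ 893.9 mm and w√2 ≈ 1264.1 mm → P0 = 894 × 1264 mm.
P1: ⌊1264/2⌋ × 894 = 632 × 894 mm
P2: ⌊894/2⌋ × 632 = 447 × 632 mm

447 × 632 mm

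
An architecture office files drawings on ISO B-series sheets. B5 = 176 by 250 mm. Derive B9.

44 × 62 mm

B6: ⌊250/2⌋ × 176 = 125 × 176 mm
B7: ⌊176/2⌋ × 125 = 88 × 125 mm
B8: ⌊125/2⌋ × 88 = 62 × 88 mm
B9: ⌊88/2⌋ × 62 = 44 × 62 mm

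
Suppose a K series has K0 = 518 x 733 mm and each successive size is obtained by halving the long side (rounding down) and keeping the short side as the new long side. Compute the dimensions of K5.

91 × 129 mm

K1: ⌊733/2⌋ × 518 = 366 × 518 mm
K2: ⌊518/2⌋ × 366 = 259 × 366 mm
K3: ⌊366/2⌋ × 259 = 183 × 259 mm
K4: ⌊259/2⌋ × 183 = 129 × 183 mm
K5: ⌊183/2⌋ × 129 = 91 × 129 mm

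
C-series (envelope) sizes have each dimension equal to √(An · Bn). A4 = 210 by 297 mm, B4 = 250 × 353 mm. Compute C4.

Short side: √(210 · 250) = √52500 ≈ 229.1 → 229 mm
Long side: √(297 · 353) = √104841 ≈ 323.8 → 324 mm

229 × 324 mm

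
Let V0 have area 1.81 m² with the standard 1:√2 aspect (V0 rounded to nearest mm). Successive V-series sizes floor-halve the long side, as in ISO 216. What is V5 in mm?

200 × 282 mm

Let V0's short side be w mm. w · w√2 = 1.81 m² = 1,810,000 mm², so w ≈ 1131.3 mm and w√2 ≈ 1599.9 mm → V0 = 1131 × 1600 mm.
V1: ⌊1600/2⌋ × 1131 = 800 × 1131 mm
V2: ⌊1131/2⌋ × 800 = 565 × 800 mm
V3: ⌊800/2⌋ × 565 = 400 × 565 mm
V4: ⌊565/2⌋ × 400 = 282 × 400 mm
V5: ⌊400/2⌋ × 282 = 200 × 282 mm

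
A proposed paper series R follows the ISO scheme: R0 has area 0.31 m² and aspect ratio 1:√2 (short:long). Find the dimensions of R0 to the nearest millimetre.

468 × 662 mm

Let the short side be w mm. Then w · w√2 = 0.31 m² = 310,000 mm².
w² = 310,000/√2, so w ≈ 468.2 mm; long side = w√2 ≈ 662.1 mm.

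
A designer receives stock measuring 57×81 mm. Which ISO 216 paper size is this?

C8 (57 × 81 mm)

Aspect ratio 81/57 ≈ 1.421 — close to the ISO √2 ≈ 1.414.
In the C-series (envelope sizes, between A and B): C8 = 57 × 81 mm.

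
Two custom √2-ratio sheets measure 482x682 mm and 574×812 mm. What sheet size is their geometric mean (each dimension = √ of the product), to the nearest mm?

Short side: √(482 · 574) = √276668 ≈ 526.0 → 526 mm
Long side: √(682 · 812) = √553784 ≈ 744.2 → 744 mm

526 × 744 mm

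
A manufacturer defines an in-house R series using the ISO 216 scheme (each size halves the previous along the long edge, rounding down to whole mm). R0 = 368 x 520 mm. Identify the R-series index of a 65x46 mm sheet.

R0: 368 × 520 mm
R1: 260 × 368 mm
R2: 184 × 260 mm
R3: 130 × 184 mm
R4: 92 × 130 mm
R5: 65 × 92 mm
R6: 46 × 65 mm
R7: 32 × 46 mm
→ matches R6.

R6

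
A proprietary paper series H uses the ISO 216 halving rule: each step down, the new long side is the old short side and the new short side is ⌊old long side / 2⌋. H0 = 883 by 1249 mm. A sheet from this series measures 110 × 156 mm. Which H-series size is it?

H6

H0: 883 × 1249 mm
H1: 624 × 883 mm
H2: 441 × 624 mm
H3: 312 × 441 mm
H4: 220 × 312 mm
H5: 156 × 220 mm
H6: 110 × 156 mm
H7: 78 × 110 mm
→ matches H6.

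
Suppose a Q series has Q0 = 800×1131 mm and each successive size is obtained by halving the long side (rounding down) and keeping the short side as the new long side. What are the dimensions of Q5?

141 × 200 mm

Q1: ⌊1131/2⌋ × 800 = 565 × 800 mm
Q2: ⌊800/2⌋ × 565 = 400 × 565 mm
Q3: ⌊565/2⌋ × 400 = 282 × 400 mm
Q4: ⌊400/2⌋ × 282 = 200 × 282 mm
Q5: ⌊282/2⌋ × 200 = 141 × 200 mm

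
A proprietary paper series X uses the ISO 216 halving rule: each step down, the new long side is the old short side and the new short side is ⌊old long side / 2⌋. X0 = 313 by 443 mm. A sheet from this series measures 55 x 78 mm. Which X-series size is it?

X5

X0: 313 × 443 mm
X1: 221 × 313 mm
X2: 156 × 221 mm
X3: 110 × 156 mm
X4: 78 × 110 mm
X5: 55 × 78 mm
X6: 39 × 55 mm
→ matches X5.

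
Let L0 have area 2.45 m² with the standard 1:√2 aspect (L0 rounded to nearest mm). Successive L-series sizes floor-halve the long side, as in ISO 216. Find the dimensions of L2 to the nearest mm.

658 × 930 mm

Let L0's short side be w mm. w · w√2 = 2.45 m² = 2,450,000 mm², so w ≈ 1316.2 mm and w√2 ≈ 1861.4 mm → L0 = 1316 × 1861 mm.
L1: ⌊1861/2⌋ × 1316 = 930 × 1316 mm
L2: ⌊1316/2⌋ × 930 = 658 × 930 mm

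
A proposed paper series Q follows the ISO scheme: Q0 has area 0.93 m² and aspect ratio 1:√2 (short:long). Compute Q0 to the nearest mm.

811 × 1147 mm

Let the short side be w mm. Then w · w√2 = 0.93 m² = 930,000 mm².
w² = 930,000/√2, so w ≈ 810.9 mm; long side = w√2 ≈ 1146.8 mm.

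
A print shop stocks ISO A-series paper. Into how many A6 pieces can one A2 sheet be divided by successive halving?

Each ISO step halves the sheet: 1 × A2 → 2 × A3 → 4 × A4 → 8 × A5 → …
From A2 to A6 is 4 halving steps: 2^4 = 16.

16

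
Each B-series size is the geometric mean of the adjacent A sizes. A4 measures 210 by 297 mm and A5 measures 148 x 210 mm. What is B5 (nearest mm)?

176 × 250 mm

Short side: √(210 · 148) = √31080 ≈ 176.3 → 176 mm
Long side: √(297 · 210) = √62370 ≈ 249.7 → 250 mm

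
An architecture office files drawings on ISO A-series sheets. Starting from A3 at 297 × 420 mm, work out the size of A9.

A4: ⌊420/2⌋ × 297 = 210 × 297 mm
A5: ⌊297/2⌋ × 210 = 148 × 210 mm
A6: ⌊210/2⌋ × 148 = 105 × 148 mm
A7: ⌊148/2⌋ × 105 = 74 × 105 mm
A8: ⌊105/2⌋ × 74 = 52 × 74 mm
A9: ⌊74/2⌋ × 52 = 37 × 52 mm

37 × 52 mm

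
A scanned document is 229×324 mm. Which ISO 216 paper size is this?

Aspect ratio 324/229 ≈ 1.415 — close to the ISO √2 ≈ 1.414.
In the C-series (envelope sizes, between A and B): C4 = 229 × 324 mm.

C4 (229 × 324 mm)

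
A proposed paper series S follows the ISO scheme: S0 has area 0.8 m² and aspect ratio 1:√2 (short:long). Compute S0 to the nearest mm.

752 × 1064 mm

Let the short side be w mm. Then w · w√2 = 0.8 m² = 800,000 mm².
w² = 800,000/√2, so w ≈ 752.1 mm; long side = w√2 ≈ 1063.7 mm.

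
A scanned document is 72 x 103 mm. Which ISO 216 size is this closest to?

A7 (74 × 105 mm)

Aspect ratio 103/72 ≈ 1.431 (ISO target is √2 ≈ 1.414).
In the A-series (A0 area = 1 m²): A7 = 74 × 105 mm.
Off by 4 mm total — nearest standard size.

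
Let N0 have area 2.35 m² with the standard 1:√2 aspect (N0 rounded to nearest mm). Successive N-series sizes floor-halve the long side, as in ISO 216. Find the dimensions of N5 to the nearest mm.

227 × 322 mm

Let N0's short side be w mm. w · w√2 = 2.35 m² = 2,350,000 mm², so w ≈ 1289.1 mm and w√2 ≈ 1823.0 mm → N0 = 1289 × 1823 mm.
N1: ⌊1823/2⌋ × 1289 = 911 × 1289 mm
N2: ⌊1289/2⌋ × 911 = 644 × 911 mm
N3: ⌊911/2⌋ × 644 = 455 × 644 mm
N4: ⌊644/2⌋ × 455 = 322 × 455 mm
N5: ⌊455/2⌋ × 322 = 227 × 322 mm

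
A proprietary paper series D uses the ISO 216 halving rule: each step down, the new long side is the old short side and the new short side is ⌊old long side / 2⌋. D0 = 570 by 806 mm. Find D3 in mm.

D1 = 403 × 570 mm (from D0 by 1 halving).
D2: ⌊570/2⌋ × 403 = 285 × 403 mm
D3: ⌊403/2⌋ × 285 = 201 × 285 mm

201 × 285 mm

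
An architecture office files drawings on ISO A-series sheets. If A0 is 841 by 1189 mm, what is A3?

A1: ⌊1189/2⌋ × 841 = 594 × 841 mm
A2: ⌊841/2⌋ × 594 = 420 × 594 mm
A3: ⌊594/2⌋ × 420 = 297 × 420 mm

297 × 420 mm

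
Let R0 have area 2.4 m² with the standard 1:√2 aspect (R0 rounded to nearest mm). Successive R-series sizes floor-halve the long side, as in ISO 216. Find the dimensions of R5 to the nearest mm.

Let R0's short side be w mm. w · w√2 = 2.4 m² = 2,400,000 mm², so w ≈ 1302.7 mm and w√2 ≈ 1842.3 mm → R0 = 1303 × 1842 mm.
R1: ⌊1842/2⌋ × 1303 = 921 × 1303 mm
R2: ⌊1303/2⌋ × 921 = 651 × 921 mm
R3: ⌊921/2⌋ × 651 = 460 × 651 mm
R4: ⌊651/2⌋ × 460 = 325 × 460 mm
R5: ⌊460/2⌋ × 325 = 230 × 325 mm

230 × 325 mm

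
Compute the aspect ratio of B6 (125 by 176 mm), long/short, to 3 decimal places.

1.408

176 / 125 = 1.408
ISO 216 targets √2 ≈ 1.414; the -0.006 deviation is from mm rounding.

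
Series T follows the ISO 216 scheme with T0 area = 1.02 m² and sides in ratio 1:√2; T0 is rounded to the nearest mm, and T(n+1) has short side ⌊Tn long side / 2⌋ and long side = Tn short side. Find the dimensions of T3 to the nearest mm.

Let T0's short side be w mm. w · w√2 = 1.02 m² = 1,020,000 mm², so w ≈ 849.3 mm and w√2 ≈ 1201.0 mm → T0 = 849 × 1201 mm.
T1: ⌊1201/2⌋ × 849 = 600 × 849 mm
T2: ⌊849/2⌋ × 600 = 424 × 600 mm
T3: ⌊600/2⌋ × 424 = 300 × 424 mm

300 × 424 mm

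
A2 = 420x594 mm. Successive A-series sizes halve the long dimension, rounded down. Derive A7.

74 × 105 mm

A3: ⌊594/2⌋ × 420 = 297 × 420 mm
A4: ⌊420/2⌋ × 297 = 210 × 297 mm
A5: ⌊297/2⌋ × 210 = 148 × 210 mm
A6: ⌊210/2⌋ × 148 = 105 × 148 mm
A7: ⌊148/2⌋ × 105 = 74 × 105 mm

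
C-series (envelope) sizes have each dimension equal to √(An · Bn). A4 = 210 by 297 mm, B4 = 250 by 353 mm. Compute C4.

Short side: √(210 · 250) = √52500 ≈ 229.1 → 229 mm
Long side: √(297 · 353) = √104841 ≈ 323.8 → 324 mm

229 × 324 mm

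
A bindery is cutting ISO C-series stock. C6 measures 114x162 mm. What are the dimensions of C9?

40 × 57 mm

C7: ⌊162/2⌋ × 114 = 81 × 114 mm
C8: ⌊114/2⌋ × 81 = 57 × 81 mm
C9: ⌊81/2⌋ × 57 = 40 × 57 mm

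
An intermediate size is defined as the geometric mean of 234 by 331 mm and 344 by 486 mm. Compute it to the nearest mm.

Short side: √(234 · 344) = √80496 ≈ 283.7 → 284 mm
Long side: √(331 · 486) = √160866 ≈ 401.1 → 401 mm

284 × 401 mm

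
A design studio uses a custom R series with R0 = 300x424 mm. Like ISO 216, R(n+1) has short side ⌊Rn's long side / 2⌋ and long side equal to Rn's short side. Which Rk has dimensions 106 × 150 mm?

R0: 300 × 424 mm
R1: 212 × 300 mm
R2: 150 × 212 mm
R3: 106 × 150 mm
R4: 75 × 106 mm
→ matches R3.

R3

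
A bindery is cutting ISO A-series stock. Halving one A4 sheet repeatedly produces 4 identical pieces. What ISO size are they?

A6

4 = 2^2, so 2 halving steps.
A4 → A5 → … → A6 after 2 steps.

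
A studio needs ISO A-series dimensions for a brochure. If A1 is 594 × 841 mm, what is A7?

A2: ⌊841/2⌋ × 594 = 420 × 594 mm
A3: ⌊594/2⌋ × 420 = 297 × 420 mm
A4: ⌊420/2⌋ × 297 = 210 × 297 mm
A5: ⌊297/2⌋ × 210 = 148 × 210 mm
A6: ⌊210/2⌋ × 148 = 105 × 148 mm
A7: ⌊148/2⌋ × 105 = 74 × 105 mm

74 × 105 mm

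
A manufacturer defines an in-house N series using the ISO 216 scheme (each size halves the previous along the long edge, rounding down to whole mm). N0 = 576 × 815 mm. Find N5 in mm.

N1 = 407 × 576 mm (from N0 by 1 halving).
N2: ⌊576/2⌋ × 407 = 288 × 407 mm
N3: ⌊407/2⌋ × 288 = 203 × 288 mm
N4: ⌊288/2⌋ × 203 = 144 × 203 mm
N5: ⌊203/2⌋ × 144 = 101 × 144 mm

101 × 144 mm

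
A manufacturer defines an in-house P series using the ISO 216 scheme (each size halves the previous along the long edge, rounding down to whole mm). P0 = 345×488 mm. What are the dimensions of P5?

P1: ⌊488/2⌋ × 345 = 244 × 345 mm
P2: ⌊345/2⌋ × 244 = 172 × 244 mm
P3: ⌊244/2⌋ × 172 = 122 × 172 mm
P4: ⌊172/2⌋ × 122 = 86 × 122 mm
P5: ⌊122/2⌋ × 86 = 61 × 86 mm

61 × 86 mm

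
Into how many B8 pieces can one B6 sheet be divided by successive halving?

4

B6 = 125 × 176 mm; B8 = 62 × 88 mm.
Each halving step doubles the count; 2 steps from B6 to B8.
2^2 = 4.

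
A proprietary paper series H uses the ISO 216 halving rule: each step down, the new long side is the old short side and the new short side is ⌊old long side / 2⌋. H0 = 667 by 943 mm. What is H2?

H1: ⌊943/2⌋ × 667 = 471 × 667 mm
H2: ⌊667/2⌋ × 471 = 333 × 471 mm

333 × 471 mm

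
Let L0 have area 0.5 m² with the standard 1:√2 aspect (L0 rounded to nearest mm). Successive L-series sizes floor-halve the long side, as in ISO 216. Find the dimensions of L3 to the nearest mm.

210 × 297 mm

Let L0's short side be w mm. w · w√2 = 0.5 m² = 500,000 mm², so w ≈ 594.6 mm and w√2 ≈ 840.9 mm → L0 = 595 × 841 mm.
L1: ⌊841/2⌋ × 595 = 420 × 595 mm
L2: ⌊595/2⌋ × 420 = 297 × 420 mm
L3: ⌊420/2⌋ × 297 = 210 × 297 mm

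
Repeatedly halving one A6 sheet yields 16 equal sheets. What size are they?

16 = 2^4, so 4 halving steps.
A6 → A7 → … → A10 after 4 steps.

A10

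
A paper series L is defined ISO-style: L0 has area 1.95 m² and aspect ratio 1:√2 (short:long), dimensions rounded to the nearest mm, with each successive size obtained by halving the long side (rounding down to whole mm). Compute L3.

Let L0's short side be w mm. w · w√2 = 1.95 m² = 1,950,000 mm², so w ≈ 1174.2 mm and w√2 ≈ 1660.6 mm → L0 = 1174 × 1661 mm.
L1: ⌊1661/2⌋ × 1174 = 830 × 1174 mm
L2: ⌊1174/2⌋ × 830 = 587 × 830 mm
L3: ⌊830/2⌋ × 587 = 415 × 587 mm

415 × 587 mm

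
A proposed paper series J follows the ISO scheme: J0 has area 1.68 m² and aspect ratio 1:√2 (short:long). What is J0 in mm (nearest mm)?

Let the short side be w mm. Then w · w√2 = 1.68 m² = 1,680,000 mm².
w² = 1,680,000/√2, so w ≈ 1089.9 mm; long side = w√2 ≈ 1541.4 mm.

1090 × 1541 mm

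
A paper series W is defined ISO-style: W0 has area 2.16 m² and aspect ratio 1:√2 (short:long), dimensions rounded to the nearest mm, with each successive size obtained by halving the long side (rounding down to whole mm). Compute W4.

Let W0's short side be w mm. w · w√2 = 2.16 m² = 2,160,000 mm², so w ≈ 1235.9 mm and w√2 ≈ 1747.8 mm → W0 = 1236 × 1748 mm.
W1: ⌊1748/2⌋ × 1236 = 874 × 1236 mm
W2: ⌊1236/2⌋ × 874 = 618 × 874 mm
W3: ⌊874/2⌋ × 618 = 437 × 618 mm
W4: ⌊618/2⌋ × 437 = 309 × 437 mm

309 × 437 mm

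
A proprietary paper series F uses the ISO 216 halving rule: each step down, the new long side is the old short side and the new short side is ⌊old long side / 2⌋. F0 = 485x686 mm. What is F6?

F1: ⌊686/2⌋ × 485 = 343 × 485 mm
F2: ⌊485/2⌋ × 343 = 242 × 343 mm
F3: ⌊343/2⌋ × 242 = 171 × 242 mm
F4: ⌊242/2⌋ × 171 = 121 × 171 mm
F5: ⌊171/2⌋ × 121 = 85 × 121 mm
F6: ⌊121/2⌋ × 85 = 60 × 85 mm

60 × 85 mm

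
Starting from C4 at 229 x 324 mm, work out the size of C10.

28 × 40 mm

C5: ⌊324/2⌋ × 229 = 162 × 229 mm
C6: ⌊229/2⌋ × 162 = 114 × 162 mm
C7: ⌊162/2⌋ × 114 = 81 × 114 mm
C8: ⌊114/2⌋ × 81 = 57 × 81 mm
C9: ⌊81/2⌋ × 57 = 40 × 57 mm
C10: ⌊57/2⌋ × 40 = 28 × 40 mm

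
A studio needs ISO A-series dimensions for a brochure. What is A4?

210 × 297 mm

A0 = 841 × 1189 mm (A0 has area 1 m², aspect 1:√2).
A1: ⌊1189/2⌋ × 841 = 594 × 841 mm
A2: ⌊841/2⌋ × 594 = 420 × 594 mm
A3: ⌊594/2⌋ × 420 = 297 × 420 mm
A4: ⌊420/2⌋ × 297 = 210 × 297 mm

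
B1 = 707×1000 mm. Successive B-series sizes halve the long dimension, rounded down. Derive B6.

B2: ⌊1000/2⌋ × 707 = 500 × 707 mm
B3: ⌊707/2⌋ × 500 = 353 × 500 mm
B4: ⌊500/2⌋ × 353 = 250 × 353 mm
B5: ⌊353/2⌋ × 250 = 176 × 250 mm
B6: ⌊250/2⌋ × 176 = 125 × 176 mm

125 × 176 mm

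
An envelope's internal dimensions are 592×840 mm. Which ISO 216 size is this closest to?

A1 (594 × 841 mm)

Aspect ratio 840/592 ≈ 1.419 — close to the ISO √2 ≈ 1.414.
In the A-series (A0 area = 1 m²): A1 = 594 × 841 mm.
Off by 3 mm total — nearest standard size.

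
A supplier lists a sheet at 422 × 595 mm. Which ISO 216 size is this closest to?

A2 (420 × 594 mm)

Aspect ratio 595/422 ≈ 1.410 — close to the ISO √2 ≈ 1.414.
In the A-series (A0 area = 1 m²): A2 = 420 × 594 mm.
Off by 3 mm total — nearest standard size.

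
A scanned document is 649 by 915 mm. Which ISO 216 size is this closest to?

Aspect ratio 915/649 ≈ 1.410 — close to the ISO √2 ≈ 1.414.
In the C-series (envelope sizes, between A and B): C1 = 648 × 917 mm.
Off by 3 mm total — nearest standard size.

C1 (648 × 917 mm)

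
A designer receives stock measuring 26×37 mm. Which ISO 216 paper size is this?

A10 (26 × 37 mm)

Aspect ratio 37/26 ≈ 1.423 — close to the ISO √2 ≈ 1.414.
In the A-series (A0 area = 1 m²): A10 = 26 × 37 mm.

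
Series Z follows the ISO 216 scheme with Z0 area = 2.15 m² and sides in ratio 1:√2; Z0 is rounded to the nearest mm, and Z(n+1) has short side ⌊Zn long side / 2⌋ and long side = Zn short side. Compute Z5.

Let Z0's short side be w mm. w · w√2 = 2.15 m² = 2,150,000 mm², so w ≈ 1233.0 mm and w√2 ≈ 1743.7 mm → Z0 = 1233 × 1744 mm.
Z1: ⌊1744/2⌋ × 1233 = 872 × 1233 mm
Z2: ⌊1233/2⌋ × 872 = 616 × 872 mm
Z3: ⌊872/2⌋ × 616 = 436 × 616 mm
Z4: ⌊616/2⌋ × 436 = 308 × 436 mm
Z5: ⌊436/2⌋ × 308 = 218 × 308 mm

218 × 308 mm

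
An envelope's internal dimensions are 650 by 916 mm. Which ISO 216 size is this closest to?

C1 (648 × 917 mm)

Aspect ratio 916/650 ≈ 1.409 — close to the ISO √2 ≈ 1.414.
In the C-series (envelope sizes, between A and B): C1 = 648 × 917 mm.
Off by 3 mm total — nearest standard size.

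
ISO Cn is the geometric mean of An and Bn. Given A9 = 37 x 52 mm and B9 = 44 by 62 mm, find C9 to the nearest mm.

40 × 57 mm

Short side: √(37 · 44) = √1628 ≈ 40.3 → 40 mm
Long side: √(52 · 62) = √3224 ≈ 56.8 → 57 mm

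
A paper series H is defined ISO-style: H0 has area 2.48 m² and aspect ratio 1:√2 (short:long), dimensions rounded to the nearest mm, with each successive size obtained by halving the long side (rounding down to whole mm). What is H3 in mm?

468 × 662 mm

Let H0's short side be w mm. w · w√2 = 2.48 m² = 2,480,000 mm², so w ≈ 1324.2 mm and w√2 ≈ 1872.8 mm → H0 = 1324 × 1873 mm.
H1: ⌊1873/2⌋ × 1324 = 936 × 1324 mm
H2: ⌊1324/2⌋ × 936 = 662 × 936 mm
H3: ⌊936/2⌋ × 662 = 468 × 662 mm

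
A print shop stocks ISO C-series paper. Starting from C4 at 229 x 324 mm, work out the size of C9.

C5: ⌊324/2⌋ × 229 = 162 × 229 mm
C6: ⌊229/2⌋ × 162 = 114 × 162 mm
C7: ⌊162/2⌋ × 114 = 81 × 114 mm
C8: ⌊114/2⌋ × 81 = 57 × 81 mm
C9: ⌊81/2⌋ × 57 = 40 × 57 mm

40 × 57 mm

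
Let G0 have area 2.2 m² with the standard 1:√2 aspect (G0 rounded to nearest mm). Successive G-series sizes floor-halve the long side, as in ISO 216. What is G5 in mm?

220 × 311 mm

Let G0's short side be w mm. w · w√2 = 2.2 m² = 2,200,000 mm², so w ≈ 1247.3 mm and w√2 ≈ 1763.9 mm → G0 = 1247 × 1764 mm.
G1: ⌊1764/2⌋ × 1247 = 882 × 1247 mm
G2: ⌊1247/2⌋ × 882 = 623 × 882 mm
G3: ⌊882/2⌋ × 623 = 441 × 623 mm
G4: ⌊623/2⌋ × 441 = 311 × 441 mm
G5: ⌊441/2⌋ × 311 = 220 × 311 mm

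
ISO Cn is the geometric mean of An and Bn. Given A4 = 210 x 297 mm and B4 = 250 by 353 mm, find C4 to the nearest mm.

Short side: √(210 · 250) = √52500 ≈ 229.1 → 229 mm
Long side: √(297 · 353) = √104841 ≈ 323.8 → 324 mm

229 × 324 mm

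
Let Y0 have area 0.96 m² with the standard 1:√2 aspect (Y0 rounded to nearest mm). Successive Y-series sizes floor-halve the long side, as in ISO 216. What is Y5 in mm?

Let Y0's short side be w mm. w · w√2 = 0.96 m² = 960,000 mm², so w ≈ 823.9 mm and w√2 ≈ 1165.2 mm → Y0 = 824 × 1165 mm.
Y1: ⌊1165/2⌋ × 824 = 582 × 824 mm
Y2: ⌊824/2⌋ × 582 = 412 × 582 mm
Y3: ⌊582/2⌋ × 412 = 291 × 412 mm
Y4: ⌊412/2⌋ × 291 = 206 × 291 mm
Y5: ⌊291/2⌋ × 206 = 145 × 206 mm

145 × 206 mm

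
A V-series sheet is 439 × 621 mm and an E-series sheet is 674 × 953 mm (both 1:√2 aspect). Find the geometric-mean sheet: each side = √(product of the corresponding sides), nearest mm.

544 × 769 mm

Short side: √(439 · 674) = √295886 ≈ 544.0 → 544 mm
Long side: √(621 · 953) = √591813 ≈ 769.3 → 769 mm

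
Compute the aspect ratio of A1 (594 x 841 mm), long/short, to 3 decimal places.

841 / 594 = 1.416
ISO 216 targets √2 ≈ 1.414; the +0.002 deviation is from mm rounding.

1.416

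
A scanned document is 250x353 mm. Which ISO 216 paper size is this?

Aspect ratio 353/250 ≈ 1.412 — close to the ISO √2 ≈ 1.414.
In the B-series (B0 = 1000 × 1414 mm): B4 = 250 × 353 mm.

B4 (250 × 353 mm)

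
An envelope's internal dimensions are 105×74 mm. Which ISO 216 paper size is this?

A7 (74 × 105 mm)

Aspect ratio 105/74 ≈ 1.419 — close to the ISO √2 ≈ 1.414.
In the A-series (A0 area = 1 m²): A7 = 74 × 105 mm.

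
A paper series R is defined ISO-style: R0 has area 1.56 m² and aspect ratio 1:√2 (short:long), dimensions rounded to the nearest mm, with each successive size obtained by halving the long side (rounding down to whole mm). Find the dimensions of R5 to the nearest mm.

Let R0's short side be w mm. w · w√2 = 1.56 m² = 1,560,000 mm², so w ≈ 1050.3 mm and w√2 ≈ 1485.3 mm → R0 = 1050 × 1485 mm.
R1: ⌊1485/2⌋ × 1050 = 742 × 1050 mm
R2: ⌊1050/2⌋ × 742 = 525 × 742 mm
R3: ⌊742/2⌋ × 525 = 371 × 525 mm
R4: ⌊525/2⌋ × 371 = 262 × 371 mm
R5: ⌊371/2⌋ × 262 = 185 × 262 mm

185 × 262 mm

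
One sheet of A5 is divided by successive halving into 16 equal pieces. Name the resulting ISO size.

16 = 2^4, so 4 halving steps.
A5 → A6 → … → A9 after 4 steps.

A9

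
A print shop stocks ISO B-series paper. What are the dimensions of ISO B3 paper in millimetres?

353 × 500 mm

B0 = 1000 × 1414 mm (B0 has a 1000 mm short side, aspect 1:√2).
B1: ⌊1414/2⌋ × 1000 = 707 × 1000 mm
B2: ⌊1000/2⌋ × 707 = 500 × 707 mm
B3: ⌊707/2⌋ × 500 = 353 × 500 mm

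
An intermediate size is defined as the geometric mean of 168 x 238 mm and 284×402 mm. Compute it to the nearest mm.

218 × 309 mm

Short side: √(168 · 284) = √47712 ≈ 218.4 → 218 mm
Long side: √(238 · 402) = √95676 ≈ 309.3 → 309 mm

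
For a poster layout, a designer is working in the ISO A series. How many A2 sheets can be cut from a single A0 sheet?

Each ISO step halves the sheet: 1 × A0 → 2 × A1 → 4 × A2
From A0 to A2 is 2 halving steps: 2^2 = 4.

4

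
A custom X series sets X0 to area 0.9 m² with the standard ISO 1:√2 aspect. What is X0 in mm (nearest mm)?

Let the short side be w mm. Then w · w√2 = 0.9 m² = 900,000 mm².
w² = 900,000/√2, so w ≈ 797.7 mm; long side = w√2 ≈ 1128.2 mm.

798 × 1128 mm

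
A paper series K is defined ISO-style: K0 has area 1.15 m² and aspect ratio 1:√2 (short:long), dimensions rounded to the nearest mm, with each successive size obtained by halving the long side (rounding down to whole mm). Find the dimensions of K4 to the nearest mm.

Let K0's short side be w mm. w · w√2 = 1.15 m² = 1,150,000 mm², so w ≈ 901.8 mm and w√2 ≈ 1275.3 mm → K0 = 902 × 1275 mm.
K1: ⌊1275/2⌋ × 902 = 637 × 902 mm
K2: ⌊902/2⌋ × 637 = 451 × 637 mm
K3: ⌊637/2⌋ × 451 = 318 × 451 mm
K4: ⌊451/2⌋ × 318 = 225 × 318 mm

225 × 318 mm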